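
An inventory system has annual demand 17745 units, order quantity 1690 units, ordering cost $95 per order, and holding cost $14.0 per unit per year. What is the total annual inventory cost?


TC = 17745/1690 * 95 + 1690/2 * 14.0

$12827.50


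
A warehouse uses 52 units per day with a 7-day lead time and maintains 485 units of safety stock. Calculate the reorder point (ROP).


Formula: ROP = (Daily Demand * Lead Time) + Safety Stock
Demand during lead time = 52 * 7 = 364 units
ROP = 364 + 485 = 849 units

849 units


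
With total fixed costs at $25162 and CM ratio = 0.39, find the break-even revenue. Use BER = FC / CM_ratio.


Formula: BER = Fixed Costs / Contribution Margin Ratio
BER = $25162 / 0.39
BER = $64517.95 (to the nearest cent)

$64517.95


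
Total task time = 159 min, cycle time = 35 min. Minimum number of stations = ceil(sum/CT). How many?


Formula: N_min = ceil(Sum of Task Times / Cycle Time)
N_min = ceil(159 min / 35 min) = ceil(4.5429)
N_min = 5 stations

5


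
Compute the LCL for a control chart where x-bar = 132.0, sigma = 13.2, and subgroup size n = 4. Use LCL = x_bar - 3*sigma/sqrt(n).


LCL = 132.0 - 3 * 13.2 / sqrt(4)

112.2


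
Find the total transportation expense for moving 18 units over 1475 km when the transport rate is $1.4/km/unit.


TC = dist * cost * units = 1475 * 1.4 * 18 = $37170.00

$37170.00


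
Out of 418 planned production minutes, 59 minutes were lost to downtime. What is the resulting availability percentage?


Formula: Availability = (Planned Time - Downtime) / Planned Time * 100
Uptime = 418 - 59 = 359 min
Availability = 359 / 418 * 100 = 85.9%

85.9%


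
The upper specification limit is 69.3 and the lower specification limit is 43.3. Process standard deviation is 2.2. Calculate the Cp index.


Cp = (69.3 - 43.3) / (6 * 2.2)

1.97


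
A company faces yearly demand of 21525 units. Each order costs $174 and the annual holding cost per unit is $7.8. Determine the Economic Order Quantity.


Formula: EOQ = sqrt(2 * D * S / H)
Numerator: 2 * 21525 * 174 = 7490700
2DS/H = 7490700 / 7.8 = 960346.2
EOQ = sqrt(960346.2) = 980.0 units

980.0 units


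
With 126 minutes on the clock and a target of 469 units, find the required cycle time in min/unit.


Formula: CT = Available Time / Number of Units
CT = 126 min / 469 units
CT = 0.27 min/unit

0.27 min/unit


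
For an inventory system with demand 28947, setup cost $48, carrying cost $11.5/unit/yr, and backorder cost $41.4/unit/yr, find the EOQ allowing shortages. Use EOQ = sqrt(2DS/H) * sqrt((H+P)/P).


Formula: EOQ* = sqrt(2DS/H) * sqrt((H+P)/P)
Base EOQ = sqrt(2*28947*48/11.5) = 491.57 units
Correction = sqrt((11.5+41.4)/41.4) = 1.13039
EOQ* = 491.57 * 1.13039 = 555.7 units

555.7 units


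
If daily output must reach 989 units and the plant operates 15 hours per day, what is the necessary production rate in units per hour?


Formula: Production Rate = Daily Demand / Available Hours
Rate = 989 units/day / 15 hours/day
Rate = 65.9 units/hour

65.9 units/hour


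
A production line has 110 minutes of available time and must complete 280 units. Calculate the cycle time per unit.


Formula: CT = Available Time / Number of Units
CT = 110 min / 280 units
CT = 0.39 min/unit

0.39 min/unit


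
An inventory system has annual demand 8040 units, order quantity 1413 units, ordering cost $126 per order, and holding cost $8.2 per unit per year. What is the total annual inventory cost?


TC = 8040/1413 * 126 + 1413/2 * 8.2

$6510.24


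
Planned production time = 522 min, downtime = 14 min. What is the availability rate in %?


Formula: Availability = (Planned Time - Downtime) / Planned Time * 100
Uptime = 522 - 14 = 508 min
Availability = 508 / 522 * 100 = 97.3%

97.3%


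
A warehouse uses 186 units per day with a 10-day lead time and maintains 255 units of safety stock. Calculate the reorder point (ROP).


Formula: ROP = (Daily Demand * Lead Time) + Safety Stock
Demand during lead time = 186 * 10 = 1860 units
ROP = 1860 + 255 = 2115 units

2115 units


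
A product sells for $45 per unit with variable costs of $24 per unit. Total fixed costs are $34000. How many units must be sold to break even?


Formula: BEQ = Fixed Costs / (Price - Variable Cost)
Contribution margin = $45 - $24 = $21/unit
BEQ = ceil($34000 / $21/unit) = ceil(1619.05) = 1620 units

1620 units


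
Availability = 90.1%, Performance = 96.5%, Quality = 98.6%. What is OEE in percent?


Formula: OEE = Availability * Performance * Quality / 10000
A * P = 90.1% * 96.5% / 100 = 86.95%
OEE = 86.95% * 98.6% / 100 = 85.7%

85.7%


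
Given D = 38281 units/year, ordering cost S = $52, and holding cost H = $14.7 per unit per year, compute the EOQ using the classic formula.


Formula: EOQ = sqrt(2 * D * S / H)
Numerator: 2 * 38281 * 52 = 3981224
2DS/H = 3981224 / 14.7 = 270831.6
EOQ = sqrt(270831.6) = 520.4 units

520.4 units


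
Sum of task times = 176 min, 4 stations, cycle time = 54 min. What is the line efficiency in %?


Formula: Efficiency = Sum of Task Times / (N_stations * CT) * 100
Total station capacity = 4 stations * 54 min = 216 min
Efficiency = 176 / 216 * 100 = 81.5%

81.5%


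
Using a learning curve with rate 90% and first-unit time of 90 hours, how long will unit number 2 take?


Formula: T_n = T_1 * (learning_rate)^(log2(n)) where learning_rate = rate/100
Doublings = log2(2) = 1
T_n = 90 * 0.9^1
T_n = 90 * 0.9 = 81.0 hours

81.0 hours


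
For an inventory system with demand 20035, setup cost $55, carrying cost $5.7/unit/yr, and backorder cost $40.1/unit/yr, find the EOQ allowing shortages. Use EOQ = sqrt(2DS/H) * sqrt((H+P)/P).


Formula: EOQ* = sqrt(2DS/H) * sqrt((H+P)/P)
Base EOQ = sqrt(2*20035*55/5.7) = 621.8 units
Correction = sqrt((5.7+40.1)/40.1) = 1.06871
EOQ* = 621.8 * 1.06871 = 664.5 units

664.5 units


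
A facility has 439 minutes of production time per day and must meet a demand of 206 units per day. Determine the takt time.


Formula: Takt Time = Available Production Time / Customer Demand
Takt = 439 min/day / 206 units/day
Takt = 2.13 min/unit

2.13 min/unit


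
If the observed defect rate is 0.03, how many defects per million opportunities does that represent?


DPMO = defect_rate * 1000000 = 0.03 * 1000000

30000


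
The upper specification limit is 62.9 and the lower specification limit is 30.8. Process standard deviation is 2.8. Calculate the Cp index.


Cp = (62.9 - 30.8) / (6 * 2.8)

1.91


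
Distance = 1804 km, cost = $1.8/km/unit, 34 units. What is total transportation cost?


TC = dist * cost * units = 1804 * 1.8 * 34 = $110404.80

$110404.80


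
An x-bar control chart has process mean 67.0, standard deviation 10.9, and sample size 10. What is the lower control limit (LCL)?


LCL = 67.0 - 3 * 10.9 / sqrt(10)

56.66


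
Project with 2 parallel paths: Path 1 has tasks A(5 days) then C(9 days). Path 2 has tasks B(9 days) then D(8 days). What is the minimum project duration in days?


Path 1 = 5 + 9 = 14 days
Path 2 = 9 + 8 = 17 days
Duration = max(14, 17) = 17 days

17 days


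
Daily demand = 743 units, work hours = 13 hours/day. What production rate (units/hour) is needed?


Formula: Production Rate = Daily Demand / Available Hours
Rate = 743 units/day / 13 hours/day
Rate = 57.2 units/hour

57.2 units/hour


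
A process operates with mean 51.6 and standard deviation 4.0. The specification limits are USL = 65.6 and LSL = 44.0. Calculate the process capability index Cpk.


Cpu = (65.6 - 51.6) / (3 * 4.0) = 1.17
Cpl = (51.6 - 44.0) / (3 * 4.0) = 0.63
Cpk = min(1.17, 0.63) = 0.63

0.63


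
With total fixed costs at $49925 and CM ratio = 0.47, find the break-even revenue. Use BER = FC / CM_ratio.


Formula: BER = Fixed Costs / Contribution Margin Ratio
BER = $49925 / 0.47
BER = $106223.40 (to the nearest cent)

$106223.40


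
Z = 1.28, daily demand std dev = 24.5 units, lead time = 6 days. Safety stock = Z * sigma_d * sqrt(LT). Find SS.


Formula: SS = z * sigma_d * sqrt(LT)
sqrt(LT) = sqrt(6) = 2.4495
SS = 1.28 * 24.5 * 2.4495
SS = 76.8 units

76.8 units


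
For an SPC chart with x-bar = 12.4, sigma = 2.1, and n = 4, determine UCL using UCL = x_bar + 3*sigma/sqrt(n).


UCL = 12.4 + 3 * 2.1 / sqrt(4)

15.55


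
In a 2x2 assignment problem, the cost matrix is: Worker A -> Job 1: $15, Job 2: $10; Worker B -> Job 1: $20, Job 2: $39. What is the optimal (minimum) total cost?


Option 1: A->1 + B->2 = $15 + $39 = $54
Option 2: A->2 + B->1 = $10 + $20 = $30
Min cost = min($54, $30) = $30

$30


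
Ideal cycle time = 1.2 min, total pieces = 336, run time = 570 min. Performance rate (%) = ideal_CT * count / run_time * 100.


Formula: Performance = (Ideal CT * Total Count) / Run Time * 100
Ideal output time = 1.2 * 336 = 403.2 min
Performance = 403.2 / 570 * 100 = 70.7%

70.7%


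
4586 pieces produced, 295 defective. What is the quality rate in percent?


Formula: Quality Rate = Good Pieces / Total Pieces * 100
Good pieces = 4586 - 295 = 4291
QR = 4291 / 4586 * 100 = 93.6%

93.6%


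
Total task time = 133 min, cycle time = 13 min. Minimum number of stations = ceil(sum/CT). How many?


Formula: N_min = ceil(Sum of Task Times / Cycle Time)
N_min = ceil(133 min / 13 min) = ceil(10.2308)
N_min = 11 stations

11


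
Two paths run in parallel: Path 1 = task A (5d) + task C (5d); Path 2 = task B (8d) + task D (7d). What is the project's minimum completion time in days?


Path 1 = 5 + 5 = 10 days
Path 2 = 8 + 7 = 15 days
Duration = max(10, 15) = 15 days

15 days


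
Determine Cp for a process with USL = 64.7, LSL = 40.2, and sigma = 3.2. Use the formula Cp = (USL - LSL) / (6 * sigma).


Cp = (64.7 - 40.2) / (6 * 3.2)

1.28


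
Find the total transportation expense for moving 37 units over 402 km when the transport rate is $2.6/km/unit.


TC = dist * cost * units = 402 * 2.6 * 37 = $38672.40

$38672.40


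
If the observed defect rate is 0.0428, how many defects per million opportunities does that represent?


DPMO = defect_rate * 1000000 = 0.0428 * 1000000

42800


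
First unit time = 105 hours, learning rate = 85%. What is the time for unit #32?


Formula: T_n = T_1 * (learning_rate)^(log2(n)) where learning_rate = rate/100
Doublings = log2(32) = 5
T_n = 105 * 0.85^5
T_n = 105 * 0.4437 = 46.6 hours

46.6 hours


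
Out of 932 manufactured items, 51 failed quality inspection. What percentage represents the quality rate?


Formula: Quality Rate = Good Pieces / Total Pieces * 100
Good pieces = 932 - 51 = 881
QR = 881 / 932 * 100 = 94.5%

94.5%


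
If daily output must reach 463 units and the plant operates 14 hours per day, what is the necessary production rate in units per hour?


Formula: Production Rate = Daily Demand / Available Hours
Rate = 463 units/day / 14 hours/day
Rate = 33.1 units/hour

33.1 units/hour


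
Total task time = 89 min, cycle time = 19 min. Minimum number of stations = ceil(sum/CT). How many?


Formula: N_min = ceil(Sum of Task Times / Cycle Time)
N_min = ceil(89 min / 19 min) = ceil(4.6842)
N_min = 5 stations

5


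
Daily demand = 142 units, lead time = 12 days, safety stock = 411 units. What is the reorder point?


Formula: ROP = (Daily Demand * Lead Time) + Safety Stock
Demand during lead time = 142 * 12 = 1704 units
ROP = 1704 + 411 = 2115 units

2115 units


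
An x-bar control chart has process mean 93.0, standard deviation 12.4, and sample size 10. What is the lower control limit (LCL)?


LCL = 93.0 - 3 * 12.4 / sqrt(10)

81.24


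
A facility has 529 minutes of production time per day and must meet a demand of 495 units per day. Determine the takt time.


Formula: Takt Time = Available Production Time / Customer Demand
Takt = 529 min/day / 495 units/day
Takt = 1.07 min/unit

1.07 min/unit


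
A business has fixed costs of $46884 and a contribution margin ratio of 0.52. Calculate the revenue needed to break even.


Formula: BER = Fixed Costs / Contribution Margin Ratio
BER = $46884 / 0.52
BER = $90161.54 (to the nearest cent)

$90161.54


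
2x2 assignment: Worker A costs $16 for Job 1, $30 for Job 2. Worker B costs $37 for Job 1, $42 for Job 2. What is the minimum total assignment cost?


Option 1: A->1 + B->2 = $16 + $42 = $58
Option 2: A->2 + B->1 = $30 + $37 = $67
Min cost = min($58, $67) = $58

$58


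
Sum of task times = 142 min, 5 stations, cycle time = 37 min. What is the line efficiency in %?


Formula: Efficiency = Sum of Task Times / (N_stations * CT) * 100
Total station capacity = 5 stations * 37 min = 185 min
Efficiency = 142 / 185 * 100 = 76.8%

76.8%


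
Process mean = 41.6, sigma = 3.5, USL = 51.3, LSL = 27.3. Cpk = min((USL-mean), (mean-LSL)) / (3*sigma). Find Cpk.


Cpu = (51.3 - 41.6) / (3 * 3.5) = 0.92
Cpl = (41.6 - 27.3) / (3 * 3.5) = 1.36
Cpk = min(0.92, 1.36) = 0.92

0.92


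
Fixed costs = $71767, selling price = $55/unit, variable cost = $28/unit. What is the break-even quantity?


Formula: BEQ = Fixed Costs / (Price - Variable Cost)
Contribution margin = $55 - $28 = $27/unit
BEQ = ceil($71767 / $27/unit) = ceil(2658.04) = 2659 units

2659 units


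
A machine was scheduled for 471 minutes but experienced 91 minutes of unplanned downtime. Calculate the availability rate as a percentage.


Formula: Availability = (Planned Time - Downtime) / Planned Time * 100
Uptime = 471 - 91 = 380 min
Availability = 380 / 471 * 100 = 80.7%

80.7%


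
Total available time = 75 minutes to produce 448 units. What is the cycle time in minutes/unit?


Formula: CT = Available Time / Number of Units
CT = 75 min / 448 units
CT = 0.17 min/unit

0.17 min/unit


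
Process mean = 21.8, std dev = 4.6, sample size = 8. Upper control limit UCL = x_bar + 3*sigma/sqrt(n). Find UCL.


UCL = 21.8 + 3 * 4.6 / sqrt(8)

26.68


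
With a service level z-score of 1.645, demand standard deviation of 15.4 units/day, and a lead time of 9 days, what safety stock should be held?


Formula: SS = z * sigma_d * sqrt(LT)
sqrt(LT) = sqrt(9) = 3.0
SS = 1.645 * 15.4 * 3.0
SS = 76.0 units

76.0 units


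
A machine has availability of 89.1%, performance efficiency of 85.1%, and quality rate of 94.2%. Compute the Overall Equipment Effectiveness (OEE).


Formula: OEE = Availability * Performance * Quality / 10000
A * P = 89.1% * 85.1% / 100 = 75.82%
OEE = 75.82% * 94.2% / 100 = 71.4%

71.4%


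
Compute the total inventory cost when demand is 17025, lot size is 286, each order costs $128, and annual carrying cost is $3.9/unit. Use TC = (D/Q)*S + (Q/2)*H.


TC = 17025/286 * 128 + 286/2 * 3.9

$8177.28


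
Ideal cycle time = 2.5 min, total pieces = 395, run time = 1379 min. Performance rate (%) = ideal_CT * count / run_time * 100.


Formula: Performance = (Ideal CT * Total Count) / Run Time * 100
Ideal output time = 2.5 * 395 = 987.5 min
Performance = 987.5 / 1379 * 100 = 71.6%

71.6%


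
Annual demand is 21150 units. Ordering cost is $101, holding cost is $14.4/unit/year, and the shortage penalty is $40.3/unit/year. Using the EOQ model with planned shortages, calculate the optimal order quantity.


Formula: EOQ* = sqrt(2DS/H) * sqrt((H+P)/P)
Base EOQ = sqrt(2*21150*101/14.4) = 544.69 units
Correction = sqrt((14.4+40.3)/40.3) = 1.16504
EOQ* = 544.69 * 1.16504 = 634.6 units

634.6 units


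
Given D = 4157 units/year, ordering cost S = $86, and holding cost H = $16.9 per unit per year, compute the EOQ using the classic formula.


Formula: EOQ = sqrt(2 * D * S / H)
Numerator: 2 * 4157 * 86 = 715004
2DS/H = 715004 / 16.9 = 42307.9
EOQ = sqrt(42307.9) = 205.7 units

205.7 units


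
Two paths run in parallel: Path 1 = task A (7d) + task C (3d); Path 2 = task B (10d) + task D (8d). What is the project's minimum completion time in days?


Path 1 = 7 + 3 = 10 days
Path 2 = 10 + 8 = 18 days
Duration = max(10, 18) = 18 days

18 days


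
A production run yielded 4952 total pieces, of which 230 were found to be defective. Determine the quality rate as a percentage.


Formula: Quality Rate = Good Pieces / Total Pieces * 100
Good pieces = 4952 - 230 = 4722
QR = 4722 / 4952 * 100 = 95.4%

95.4%


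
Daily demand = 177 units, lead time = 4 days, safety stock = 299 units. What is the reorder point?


Formula: ROP = (Daily Demand * Lead Time) + Safety Stock
Demand during lead time = 177 * 4 = 708 units
ROP = 708 + 299 = 1007 units

1007 units


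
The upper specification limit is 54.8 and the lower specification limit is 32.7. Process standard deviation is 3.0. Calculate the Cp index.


Cp = (54.8 - 32.7) / (6 * 3.0)

1.23


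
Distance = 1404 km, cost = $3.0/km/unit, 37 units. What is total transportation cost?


TC = dist * cost * units = 1404 * 3.0 * 37 = $155844.00

$155844.00


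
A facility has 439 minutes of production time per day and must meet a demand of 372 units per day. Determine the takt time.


Formula: Takt Time = Available Production Time / Customer Demand
Takt = 439 min/day / 372 units/day
Takt = 1.18 min/unit

1.18 min/unit


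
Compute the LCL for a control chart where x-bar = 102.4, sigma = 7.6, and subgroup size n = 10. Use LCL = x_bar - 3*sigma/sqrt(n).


LCL = 102.4 - 3 * 7.6 / sqrt(10)

95.19


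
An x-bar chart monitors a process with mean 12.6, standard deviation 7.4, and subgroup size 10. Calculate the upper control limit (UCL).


UCL = 12.6 + 3 * 7.4 / sqrt(10)

19.62


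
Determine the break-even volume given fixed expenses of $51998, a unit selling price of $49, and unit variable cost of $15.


Formula: BEQ = Fixed Costs / (Price - Variable Cost)
Contribution margin = $49 - $15 = $34/unit
BEQ = ceil($51998 / $34/unit) = ceil(1529.35) = 1530 units

1530 units


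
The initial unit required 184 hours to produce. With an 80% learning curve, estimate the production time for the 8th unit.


Formula: T_n = T_1 * (learning_rate)^(log2(n)) where learning_rate = rate/100
Doublings = log2(8) = 3
T_n = 184 * 0.8^3
T_n = 184 * 0.512 = 94.2 hours

94.2 hours


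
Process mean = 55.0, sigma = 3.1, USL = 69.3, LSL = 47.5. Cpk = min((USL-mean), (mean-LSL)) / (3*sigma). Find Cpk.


Cpu = (69.3 - 55.0) / (3 * 3.1) = 1.54
Cpl = (55.0 - 47.5) / (3 * 3.1) = 0.81
Cpk = min(1.54, 0.81) = 0.81

0.81


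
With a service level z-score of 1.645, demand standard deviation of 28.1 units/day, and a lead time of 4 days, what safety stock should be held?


Formula: SS = z * sigma_d * sqrt(LT)
sqrt(LT) = sqrt(4) = 2.0
SS = 1.645 * 28.1 * 2.0
SS = 92.4 units

92.4 units


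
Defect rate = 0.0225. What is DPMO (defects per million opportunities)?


DPMO = defect_rate * 1000000 = 0.0225 * 1000000

22500


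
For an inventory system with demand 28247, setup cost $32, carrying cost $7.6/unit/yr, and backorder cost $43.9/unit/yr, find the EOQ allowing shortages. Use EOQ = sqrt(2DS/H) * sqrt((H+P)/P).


Formula: EOQ* = sqrt(2DS/H) * sqrt((H+P)/P)
Base EOQ = sqrt(2*28247*32/7.6) = 487.72 units
Correction = sqrt((7.6+43.9)/43.9) = 1.08311
EOQ* = 487.72 * 1.08311 = 528.3 units

528.3 units


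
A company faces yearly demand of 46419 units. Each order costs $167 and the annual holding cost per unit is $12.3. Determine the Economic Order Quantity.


Formula: EOQ = sqrt(2 * D * S / H)
Numerator: 2 * 46419 * 167 = 15503946
2DS/H = 15503946 / 12.3 = 1260483.4
EOQ = sqrt(1260483.4) = 1122.7 units

1122.7 units


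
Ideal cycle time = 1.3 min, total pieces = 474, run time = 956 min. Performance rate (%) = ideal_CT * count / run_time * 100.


Formula: Performance = (Ideal CT * Total Count) / Run Time * 100
Ideal output time = 1.3 * 474 = 616.2 min
Performance = 616.2 / 956 * 100 = 64.5%

64.5%


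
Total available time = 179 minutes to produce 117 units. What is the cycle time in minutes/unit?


Formula: CT = Available Time / Number of Units
CT = 179 min / 117 units
CT = 1.53 min/unit

1.53 min/unit


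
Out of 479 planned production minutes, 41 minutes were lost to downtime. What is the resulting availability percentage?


Formula: Availability = (Planned Time - Downtime) / Planned Time * 100
Uptime = 479 - 41 = 438 min
Availability = 438 / 479 * 100 = 91.4%

91.4%


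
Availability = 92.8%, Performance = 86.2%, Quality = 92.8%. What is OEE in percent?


Formula: OEE = Availability * Performance * Quality / 10000
A * P = 92.8% * 86.2% / 100 = 79.99%
OEE = 79.99% * 92.8% / 100 = 74.2%

74.2%


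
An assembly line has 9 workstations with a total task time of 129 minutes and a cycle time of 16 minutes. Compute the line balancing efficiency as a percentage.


Formula: Efficiency = Sum of Task Times / (N_stations * CT) * 100
Total station capacity = 9 stations * 16 min = 144 min
Efficiency = 129 / 144 * 100 = 89.6%

89.6%


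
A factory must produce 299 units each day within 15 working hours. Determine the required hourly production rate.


Formula: Production Rate = Daily Demand / Available Hours
Rate = 299 units/day / 15 hours/day
Rate = 19.9 units/hour

19.9 units/hour


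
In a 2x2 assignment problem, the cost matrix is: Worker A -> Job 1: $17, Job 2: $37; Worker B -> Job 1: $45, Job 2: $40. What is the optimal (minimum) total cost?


Option 1: A->1 + B->2 = $17 + $40 = $57
Option 2: A->2 + B->1 = $37 + $45 = $82
Min cost = min($57, $82) = $57

$57


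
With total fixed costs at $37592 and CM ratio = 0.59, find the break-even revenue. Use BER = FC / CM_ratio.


Formula: BER = Fixed Costs / Contribution Margin Ratio
BER = $37592 / 0.59
BER = $63715.25 (to the nearest cent)

$63715.25


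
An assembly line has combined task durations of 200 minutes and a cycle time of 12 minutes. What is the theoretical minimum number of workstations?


Formula: N_min = ceil(Sum of Task Times / Cycle Time)
N_min = ceil(200 min / 12 min) = ceil(16.6667)
N_min = 17 stations

17


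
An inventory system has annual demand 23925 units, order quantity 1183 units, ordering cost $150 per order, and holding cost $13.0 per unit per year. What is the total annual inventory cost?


TC = 23925/1183 * 150 + 1183/2 * 13.0

$10723.10


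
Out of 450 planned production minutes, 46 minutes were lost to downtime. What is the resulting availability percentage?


Formula: Availability = (Planned Time - Downtime) / Planned Time * 100
Uptime = 450 - 46 = 404 min
Availability = 404 / 450 * 100 = 89.8%

89.8%


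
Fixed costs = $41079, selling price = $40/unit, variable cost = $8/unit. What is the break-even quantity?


Formula: BEQ = Fixed Costs / (Price - Variable Cost)
Contribution margin = $40 - $8 = $32/unit
BEQ = ceil($41079 / $32/unit) = ceil(1283.72) = 1284 units

1284 units


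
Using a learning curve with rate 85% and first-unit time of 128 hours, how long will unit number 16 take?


Formula: T_n = T_1 * (learning_rate)^(log2(n)) where learning_rate = rate/100
Doublings = log2(16) = 4
T_n = 128 * 0.85^4
T_n = 128 * 0.522 = 66.8 hours

66.8 hours


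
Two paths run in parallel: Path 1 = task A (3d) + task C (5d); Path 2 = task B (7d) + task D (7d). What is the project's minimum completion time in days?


Path 1 = 3 + 5 = 8 days
Path 2 = 7 + 7 = 14 days
Duration = max(8, 14) = 14 days

14 days


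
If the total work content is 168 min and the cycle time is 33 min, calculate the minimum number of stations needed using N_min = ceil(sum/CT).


Formula: N_min = ceil(Sum of Task Times / Cycle Time)
N_min = ceil(168 min / 33 min) = ceil(5.0909)
N_min = 6 stations

6


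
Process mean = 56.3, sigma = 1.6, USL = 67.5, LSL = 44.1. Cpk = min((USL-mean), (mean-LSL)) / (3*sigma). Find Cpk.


Cpu = (67.5 - 56.3) / (3 * 1.6) = 2.33
Cpl = (56.3 - 44.1) / (3 * 1.6) = 2.54
Cpk = min(2.33, 2.54) = 2.33

2.33


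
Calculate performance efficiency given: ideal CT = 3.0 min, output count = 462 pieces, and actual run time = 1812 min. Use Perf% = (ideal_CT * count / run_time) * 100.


Formula: Performance = (Ideal CT * Total Count) / Run Time * 100
Ideal output time = 3.0 * 462 = 1386.0 min
Performance = 1386.0 / 1812 * 100 = 76.5%

76.5%


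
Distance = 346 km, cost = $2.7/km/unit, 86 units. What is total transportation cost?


TC = dist * cost * units = 346 * 2.7 * 86 = $80341.20

$80341.20


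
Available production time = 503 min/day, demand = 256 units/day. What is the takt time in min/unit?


Formula: Takt Time = Available Production Time / Customer Demand
Takt = 503 min/day / 256 units/day
Takt = 1.96 min/unit

1.96 min/unit


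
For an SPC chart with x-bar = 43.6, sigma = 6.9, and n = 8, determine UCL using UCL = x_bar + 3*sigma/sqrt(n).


UCL = 43.6 + 3 * 6.9 / sqrt(8)

50.92


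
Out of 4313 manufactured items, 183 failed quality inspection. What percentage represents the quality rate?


Formula: Quality Rate = Good Pieces / Total Pieces * 100
Good pieces = 4313 - 183 = 4130
QR = 4130 / 4313 * 100 = 95.8%

95.8%


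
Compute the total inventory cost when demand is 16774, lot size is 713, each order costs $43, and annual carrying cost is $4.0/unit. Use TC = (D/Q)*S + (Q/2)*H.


TC = 16774/713 * 43 + 713/2 * 4.0

$2437.62


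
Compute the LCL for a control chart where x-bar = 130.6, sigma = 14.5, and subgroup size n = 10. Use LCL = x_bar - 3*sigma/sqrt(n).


LCL = 130.6 - 3 * 14.5 / sqrt(10)

116.84


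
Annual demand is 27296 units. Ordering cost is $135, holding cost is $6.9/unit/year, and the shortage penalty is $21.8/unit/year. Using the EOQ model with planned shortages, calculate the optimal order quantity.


Formula: EOQ* = sqrt(2DS/H) * sqrt((H+P)/P)
Base EOQ = sqrt(2*27296*135/6.9) = 1033.49 units
Correction = sqrt((6.9+21.8)/21.8) = 1.14739
EOQ* = 1033.49 * 1.14739 = 1185.8 units

1185.8 units


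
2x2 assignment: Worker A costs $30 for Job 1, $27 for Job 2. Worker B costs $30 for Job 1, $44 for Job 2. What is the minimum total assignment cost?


Option 1: A->1 + B->2 = $30 + $44 = $74
Option 2: A->2 + B->1 = $27 + $30 = $57
Min cost = min($74, $57) = $57

$57


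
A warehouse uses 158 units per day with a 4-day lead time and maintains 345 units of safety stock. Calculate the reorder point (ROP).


Formula: ROP = (Daily Demand * Lead Time) + Safety Stock
Demand during lead time = 158 * 4 = 632 units
ROP = 632 + 345 = 977 units

977 units


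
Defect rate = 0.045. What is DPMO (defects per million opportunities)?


DPMO = defect_rate * 1000000 = 0.045 * 1000000

45000


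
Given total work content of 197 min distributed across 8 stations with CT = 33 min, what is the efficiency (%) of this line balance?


Formula: Efficiency = Sum of Task Times / (N_stations * CT) * 100
Total station capacity = 8 stations * 33 min = 264 min
Efficiency = 197 / 264 * 100 = 74.6%

74.6%


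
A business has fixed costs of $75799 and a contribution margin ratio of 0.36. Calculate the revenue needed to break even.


Formula: BER = Fixed Costs / Contribution Margin Ratio
BER = $75799 / 0.36
BER = $210552.78 (to the nearest cent)

$210552.78


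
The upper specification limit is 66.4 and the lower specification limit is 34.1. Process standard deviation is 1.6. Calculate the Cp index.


Cp = (66.4 - 34.1) / (6 * 1.6)

3.36


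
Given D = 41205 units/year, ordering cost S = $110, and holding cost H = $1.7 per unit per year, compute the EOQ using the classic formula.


Formula: EOQ = sqrt(2 * D * S / H)
Numerator: 2 * 41205 * 110 = 9065100
2DS/H = 9065100 / 1.7 = 5332411.8
EOQ = sqrt(5332411.8) = 2309.2 units

2309.2 units


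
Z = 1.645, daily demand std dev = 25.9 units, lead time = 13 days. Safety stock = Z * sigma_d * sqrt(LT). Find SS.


Formula: SS = z * sigma_d * sqrt(LT)
sqrt(LT) = sqrt(13) = 3.6056
SS = 1.645 * 25.9 * 3.6056
SS = 153.6 units

153.6 units


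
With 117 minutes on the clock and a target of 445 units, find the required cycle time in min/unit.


Formula: CT = Available Time / Number of Units
CT = 117 min / 445 units
CT = 0.26 min/unit

0.26 min/unit


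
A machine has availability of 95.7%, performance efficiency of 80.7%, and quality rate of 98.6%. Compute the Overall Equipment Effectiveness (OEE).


Formula: OEE = Availability * Performance * Quality / 10000
A * P = 95.7% * 80.7% / 100 = 77.23%
OEE = 77.23% * 98.6% / 100 = 76.1%

76.1%


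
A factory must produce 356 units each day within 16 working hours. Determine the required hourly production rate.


Formula: Production Rate = Daily Demand / Available Hours
Rate = 356 units/day / 16 hours/day
Rate = 22.3 units/hour

22.3 units/hour


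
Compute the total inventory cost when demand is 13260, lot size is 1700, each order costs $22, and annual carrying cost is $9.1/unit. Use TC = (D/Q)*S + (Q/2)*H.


TC = 13260/1700 * 22 + 1700/2 * 9.1

$7906.60


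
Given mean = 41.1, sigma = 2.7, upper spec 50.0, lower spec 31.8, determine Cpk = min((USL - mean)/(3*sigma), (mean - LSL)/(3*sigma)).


Cpu = (50.0 - 41.1) / (3 * 2.7) = 1.1
Cpl = (41.1 - 31.8) / (3 * 2.7) = 1.15
Cpk = min(1.1, 1.15) = 1.1

1.1


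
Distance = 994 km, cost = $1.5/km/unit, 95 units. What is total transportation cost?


TC = dist * cost * units = 994 * 1.5 * 95 = $141645.00

$141645.00


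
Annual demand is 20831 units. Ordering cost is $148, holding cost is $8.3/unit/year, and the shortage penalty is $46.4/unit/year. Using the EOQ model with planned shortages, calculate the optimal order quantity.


Formula: EOQ* = sqrt(2DS/H) * sqrt((H+P)/P)
Base EOQ = sqrt(2*20831*148/8.3) = 861.91 units
Correction = sqrt((8.3+46.4)/46.4) = 1.08576
EOQ* = 861.91 * 1.08576 = 935.8 units

935.8 units


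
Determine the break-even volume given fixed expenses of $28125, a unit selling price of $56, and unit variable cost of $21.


Formula: BEQ = Fixed Costs / (Price - Variable Cost)
Contribution margin = $56 - $21 = $35/unit
BEQ = ceil($28125 / $35/unit) = ceil(803.57) = 804 units

804 units


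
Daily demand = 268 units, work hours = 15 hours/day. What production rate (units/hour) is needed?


Formula: Production Rate = Daily Demand / Available Hours
Rate = 268 units/day / 15 hours/day
Rate = 17.9 units/hour

17.9 units/hour


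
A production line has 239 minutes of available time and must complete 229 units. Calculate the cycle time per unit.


Formula: CT = Available Time / Number of Units
CT = 239 min / 229 units
CT = 1.04 min/unit

1.04 min/unit


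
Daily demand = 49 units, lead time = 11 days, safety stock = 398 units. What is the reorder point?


Formula: ROP = (Daily Demand * Lead Time) + Safety Stock
Demand during lead time = 49 * 11 = 539 units
ROP = 539 + 398 = 937 units

937 units


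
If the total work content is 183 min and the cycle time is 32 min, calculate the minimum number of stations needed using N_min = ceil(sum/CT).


Formula: N_min = ceil(Sum of Task Times / Cycle Time)
N_min = ceil(183 min / 32 min) = ceil(5.7188)
N_min = 6 stations

6


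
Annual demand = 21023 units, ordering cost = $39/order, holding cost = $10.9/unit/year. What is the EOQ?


Formula: EOQ = sqrt(2 * D * S / H)
Numerator: 2 * 21023 * 39 = 1639794
2DS/H = 1639794 / 10.9 = 150439.8
EOQ = sqrt(150439.8) = 387.9 units

387.9 units


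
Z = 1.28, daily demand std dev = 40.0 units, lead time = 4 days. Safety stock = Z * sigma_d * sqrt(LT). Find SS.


Formula: SS = z * sigma_d * sqrt(LT)
sqrt(LT) = sqrt(4) = 2.0
SS = 1.28 * 40.0 * 2.0
SS = 102.4 units

102.4 units


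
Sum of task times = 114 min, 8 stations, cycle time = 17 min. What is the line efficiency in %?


Formula: Efficiency = Sum of Task Times / (N_stations * CT) * 100
Total station capacity = 8 stations * 17 min = 136 min
Efficiency = 114 / 136 * 100 = 83.8%

83.8%


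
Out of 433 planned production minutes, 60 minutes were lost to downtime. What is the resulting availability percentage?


Formula: Availability = (Planned Time - Downtime) / Planned Time * 100
Uptime = 433 - 60 = 373 min
Availability = 373 / 433 * 100 = 86.1%

86.1%


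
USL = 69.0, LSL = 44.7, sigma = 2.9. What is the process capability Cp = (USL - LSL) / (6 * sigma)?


Cp = (69.0 - 44.7) / (6 * 2.9)

1.4


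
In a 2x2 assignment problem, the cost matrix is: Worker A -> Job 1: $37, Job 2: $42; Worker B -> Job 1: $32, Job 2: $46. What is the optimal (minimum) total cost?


Option 1: A->1 + B->2 = $37 + $46 = $83
Option 2: A->2 + B->1 = $42 + $32 = $74
Min cost = min($83, $74) = $74

$74


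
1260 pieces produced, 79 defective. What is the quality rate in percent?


Formula: Quality Rate = Good Pieces / Total Pieces * 100
Good pieces = 1260 - 79 = 1181
QR = 1181 / 1260 * 100 = 93.7%

93.7%


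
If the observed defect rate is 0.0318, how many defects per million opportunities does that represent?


DPMO = defect_rate * 1000000 = 0.0318 * 1000000

31800


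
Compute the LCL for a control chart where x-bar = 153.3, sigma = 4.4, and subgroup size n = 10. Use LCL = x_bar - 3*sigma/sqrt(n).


LCL = 153.3 - 3 * 4.4 / sqrt(10)

149.13


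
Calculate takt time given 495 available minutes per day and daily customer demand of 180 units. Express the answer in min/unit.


Formula: Takt Time = Available Production Time / Customer Demand
Takt = 495 min/day / 180 units/day
Takt = 2.75 min/unit

2.75 min/unit


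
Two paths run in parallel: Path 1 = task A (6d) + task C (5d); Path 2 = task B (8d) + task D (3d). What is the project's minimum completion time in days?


Path 1 = 6 + 5 = 11 days
Path 2 = 8 + 3 = 11 days
Duration = max(11, 11) = 11 days

11 days


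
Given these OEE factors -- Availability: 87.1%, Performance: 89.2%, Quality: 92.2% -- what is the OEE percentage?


Formula: OEE = Availability * Performance * Quality / 10000
A * P = 87.1% * 89.2% / 100 = 77.69%
OEE = 77.69% * 92.2% / 100 = 71.6%

71.6%


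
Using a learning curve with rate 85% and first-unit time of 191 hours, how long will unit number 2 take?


Formula: T_n = T_1 * (learning_rate)^(log2(n)) where learning_rate = rate/100
Doublings = log2(2) = 1
T_n = 191 * 0.85^1
T_n = 191 * 0.85 = 162.4 hours

162.4 hours


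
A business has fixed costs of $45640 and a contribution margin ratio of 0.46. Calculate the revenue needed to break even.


Formula: BER = Fixed Costs / Contribution Margin Ratio
BER = $45640 / 0.46
BER = $99217.39 (to the nearest cent)

$99217.39


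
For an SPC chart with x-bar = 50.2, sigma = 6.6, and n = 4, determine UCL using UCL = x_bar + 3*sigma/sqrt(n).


UCL = 50.2 + 3 * 6.6 / sqrt(4)

60.1


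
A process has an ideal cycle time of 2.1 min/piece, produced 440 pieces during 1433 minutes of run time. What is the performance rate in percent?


Formula: Performance = (Ideal CT * Total Count) / Run Time * 100
Ideal output time = 2.1 * 440 = 924.0 min
Performance = 924.0 / 1433 * 100 = 64.5%

64.5%


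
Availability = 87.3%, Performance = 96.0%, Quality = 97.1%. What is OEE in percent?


Formula: OEE = Availability * Performance * Quality / 10000
A * P = 87.3% * 96.0% / 100 = 83.81%
OEE = 83.81% * 97.1% / 100 = 81.4%

81.4%


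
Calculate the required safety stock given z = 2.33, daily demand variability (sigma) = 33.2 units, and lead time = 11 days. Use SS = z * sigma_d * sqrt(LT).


Formula: SS = z * sigma_d * sqrt(LT)
sqrt(LT) = sqrt(11) = 3.3166
SS = 2.33 * 33.2 * 3.3166
SS = 256.6 units

256.6 units


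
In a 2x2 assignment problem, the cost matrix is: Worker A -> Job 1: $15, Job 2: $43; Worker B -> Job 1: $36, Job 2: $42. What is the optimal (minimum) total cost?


Option 1: A->1 + B->2 = $15 + $42 = $57
Option 2: A->2 + B->1 = $43 + $36 = $79
Min cost = min($57, $79) = $57

$57


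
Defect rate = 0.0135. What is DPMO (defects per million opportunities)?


DPMO = defect_rate * 1000000 = 0.0135 * 1000000

13500


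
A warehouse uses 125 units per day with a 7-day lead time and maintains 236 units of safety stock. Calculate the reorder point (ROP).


Formula: ROP = (Daily Demand * Lead Time) + Safety Stock
Demand during lead time = 125 * 7 = 875 units
ROP = 875 + 236 = 1111 units

1111 units


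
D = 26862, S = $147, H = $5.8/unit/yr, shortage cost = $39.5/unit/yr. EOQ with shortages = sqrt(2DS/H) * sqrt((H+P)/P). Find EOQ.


Formula: EOQ* = sqrt(2DS/H) * sqrt((H+P)/P)
Base EOQ = sqrt(2*26862*147/5.8) = 1166.89 units
Correction = sqrt((5.8+39.5)/39.5) = 1.0709
EOQ* = 1166.89 * 1.0709 = 1249.6 units

1249.6 units


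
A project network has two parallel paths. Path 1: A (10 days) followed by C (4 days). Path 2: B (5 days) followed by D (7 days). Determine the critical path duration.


Path 1 = 10 + 4 = 14 days
Path 2 = 5 + 7 = 12 days
Duration = max(14, 12) = 14 days

14 days


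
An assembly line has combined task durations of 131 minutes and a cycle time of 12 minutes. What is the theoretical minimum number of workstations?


Formula: N_min = ceil(Sum of Task Times / Cycle Time)
N_min = ceil(131 min / 12 min) = ceil(10.9167)
N_min = 11 stations

11


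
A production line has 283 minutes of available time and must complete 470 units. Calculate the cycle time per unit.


Formula: CT = Available Time / Number of Units
CT = 283 min / 470 units
CT = 0.6 min/unit

0.6 min/unit


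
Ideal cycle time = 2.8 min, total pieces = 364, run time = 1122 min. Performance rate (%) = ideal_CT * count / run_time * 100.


Formula: Performance = (Ideal CT * Total Count) / Run Time * 100
Ideal output time = 2.8 * 364 = 1019.2 min
Performance = 1019.2 / 1122 * 100 = 90.8%

90.8%


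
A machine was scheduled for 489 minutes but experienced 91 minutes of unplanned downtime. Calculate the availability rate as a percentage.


Formula: Availability = (Planned Time - Downtime) / Planned Time * 100
Uptime = 489 - 91 = 398 min
Availability = 398 / 489 * 100 = 81.4%

81.4%


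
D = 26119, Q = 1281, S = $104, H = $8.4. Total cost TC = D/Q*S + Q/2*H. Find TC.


TC = 26119/1281 * 104 + 1281/2 * 8.4

$7500.71


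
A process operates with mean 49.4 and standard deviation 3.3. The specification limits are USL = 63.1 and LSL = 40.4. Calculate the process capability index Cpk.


Cpu = (63.1 - 49.4) / (3 * 3.3) = 1.38
Cpl = (49.4 - 40.4) / (3 * 3.3) = 0.91
Cpk = min(1.38, 0.91) = 0.91

0.91


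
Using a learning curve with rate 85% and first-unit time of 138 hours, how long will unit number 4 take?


Formula: T_n = T_1 * (learning_rate)^(log2(n)) where learning_rate = rate/100
Doublings = log2(4) = 2
T_n = 138 * 0.85^2
T_n = 138 * 0.7225 = 99.7 hours

99.7 hours


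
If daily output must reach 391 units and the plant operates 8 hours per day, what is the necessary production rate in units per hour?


Formula: Production Rate = Daily Demand / Available Hours
Rate = 391 units/day / 8 hours/day
Rate = 48.9 units/hour

48.9 units/hour


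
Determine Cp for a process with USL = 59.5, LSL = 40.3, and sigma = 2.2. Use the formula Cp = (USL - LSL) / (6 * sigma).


Cp = (59.5 - 40.3) / (6 * 2.2)

1.45


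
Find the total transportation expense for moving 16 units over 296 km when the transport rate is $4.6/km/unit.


TC = dist * cost * units = 296 * 4.6 * 16 = $21785.60

$21785.60


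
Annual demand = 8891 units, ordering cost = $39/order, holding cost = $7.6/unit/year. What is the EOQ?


Formula: EOQ = sqrt(2 * D * S / H)
Numerator: 2 * 8891 * 39 = 693498
2DS/H = 693498 / 7.6 = 91249.7
EOQ = sqrt(91249.7) = 302.1 units

302.1 units


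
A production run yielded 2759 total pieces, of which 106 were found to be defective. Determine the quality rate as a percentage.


Formula: Quality Rate = Good Pieces / Total Pieces * 100
Good pieces = 2759 - 106 = 2653
QR = 2653 / 2759 * 100 = 96.2%

96.2%


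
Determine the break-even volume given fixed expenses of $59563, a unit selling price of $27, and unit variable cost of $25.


Formula: BEQ = Fixed Costs / (Price - Variable Cost)
Contribution margin = $27 - $25 = $2/unit
BEQ = ceil($59563 / $2/unit) = ceil(29781.5) = 29782 units

29782 units
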